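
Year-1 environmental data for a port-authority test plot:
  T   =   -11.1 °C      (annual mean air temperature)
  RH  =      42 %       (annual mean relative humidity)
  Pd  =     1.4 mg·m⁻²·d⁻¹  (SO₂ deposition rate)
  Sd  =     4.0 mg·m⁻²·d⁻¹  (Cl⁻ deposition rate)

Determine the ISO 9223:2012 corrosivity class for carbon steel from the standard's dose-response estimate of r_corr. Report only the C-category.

carbon steel: f(T) = +0.150·(T−10) [T≤10 °C] = -3.1650
  Pd branch = 1.77·Pd^0.52·e^(0.02·RH+f) = 0.2062 μm/a
  Cl⁻ term: 0.102·4.0^0.62·exp(0.033·42+0.04·-11.1) = 0.618
  sum: 0.2062 + 0.618 → r_corr = 0.8242 μm/a
ISO 9223 Table 2 (carbon steel): 0 < 0.824 ≤ 1.3 μm/a ⇒ C1

C1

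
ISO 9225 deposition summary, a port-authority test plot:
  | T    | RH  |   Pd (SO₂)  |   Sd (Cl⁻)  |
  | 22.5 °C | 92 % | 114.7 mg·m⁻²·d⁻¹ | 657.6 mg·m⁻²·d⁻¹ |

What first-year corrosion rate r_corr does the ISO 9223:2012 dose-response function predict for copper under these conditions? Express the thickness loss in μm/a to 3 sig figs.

r_corr = 6.41 μm/a

copper: f(T) = -0.080·(T−10) [T>10 °C] = -1.0000
  sulphur-dioxide contribution → 1.523 μm/a
  chloride contribution → 4.884 μm/a
  total first-year rate 6.407 μm/a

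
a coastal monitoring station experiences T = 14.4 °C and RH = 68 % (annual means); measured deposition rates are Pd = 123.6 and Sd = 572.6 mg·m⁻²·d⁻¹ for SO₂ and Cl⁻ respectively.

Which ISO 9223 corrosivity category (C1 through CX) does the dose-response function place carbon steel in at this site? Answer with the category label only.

C5

carbon steel: T>10 °C ⇒ hinge -0.054·(14.4−10) = -0.2376
  SO₂ term: 1.77·123.6^0.52·exp(0.02·68-0.2376) = 66.57
  Cl⁻ term: 0.102·572.6^0.62·exp(0.033·68+0.04·14.4) = 87.74
  sum: 66.57 + 87.74 → r_corr = 154.3 μm/a
Category bounds: 80…200 μm/a bracket r_corr ⇒ C5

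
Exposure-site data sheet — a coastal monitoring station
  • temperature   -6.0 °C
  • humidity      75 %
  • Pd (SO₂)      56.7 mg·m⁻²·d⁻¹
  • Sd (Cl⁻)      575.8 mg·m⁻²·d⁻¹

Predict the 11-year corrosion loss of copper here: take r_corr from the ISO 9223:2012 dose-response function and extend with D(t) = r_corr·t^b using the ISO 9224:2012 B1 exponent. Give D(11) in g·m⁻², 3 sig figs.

D(11) = 35.5 g·m⁻²

copper: temperature factor f = +0.126·(-16.0) = -2.0160
  sulphur-dioxide contribution → 0.1684 μm/a
  chloride contribution → 0.6323 μm/a
  ⇒ r_corr(copper) = 0.8007 μm/a
Long-term exponent b (ISO 9224 Table 2, B1) = 0.667
  D(11) = 0.8007 × 11^0.667 = 0.8007 × 4.95 = 3.964 μm
  Mass loss = 3.964 μm × 8.96 g/cm³ = 35.51 g·m⁻²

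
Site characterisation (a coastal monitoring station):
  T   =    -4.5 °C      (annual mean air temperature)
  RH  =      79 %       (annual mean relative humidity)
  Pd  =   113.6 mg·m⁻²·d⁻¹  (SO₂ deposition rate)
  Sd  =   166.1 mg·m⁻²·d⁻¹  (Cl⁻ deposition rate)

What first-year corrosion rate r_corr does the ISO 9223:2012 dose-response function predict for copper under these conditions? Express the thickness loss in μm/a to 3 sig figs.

r_corr = 0.870 μm/a

copper: temperature factor f = +0.126·(-14.5) = -1.8270
  sulphur-dioxide contribution → 0.3086 μm/a
  chloride contribution → 0.5618 μm/a
  ⇒ r_corr(copper) = 0.8705 μm/a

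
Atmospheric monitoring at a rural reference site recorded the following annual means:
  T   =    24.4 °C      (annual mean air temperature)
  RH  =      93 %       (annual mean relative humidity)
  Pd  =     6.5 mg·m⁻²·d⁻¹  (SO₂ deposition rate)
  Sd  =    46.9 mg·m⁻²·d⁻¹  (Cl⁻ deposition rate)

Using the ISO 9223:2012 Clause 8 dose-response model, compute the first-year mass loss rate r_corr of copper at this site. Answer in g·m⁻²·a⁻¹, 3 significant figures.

copper: T>10 °C ⇒ hinge -0.080·(24.4−10) = -1.1520
  SO₂ term: 0.0053·6.5^0.26·exp(0.059·93-1.1520) = 0.6581
  Sd branch = 0.01025·Sd^0.27·e^(0.036·RH+0.049·T) = 2.724 μm/a
  sum: 0.6581 + 2.724 → r_corr = 3.382 μm/a
Convert to mass loss: 3.382 μm/a × 8.96 g/cm³ = 30.3 g·m⁻²·a⁻¹

r_corr = 30.3 g·m⁻²·a⁻¹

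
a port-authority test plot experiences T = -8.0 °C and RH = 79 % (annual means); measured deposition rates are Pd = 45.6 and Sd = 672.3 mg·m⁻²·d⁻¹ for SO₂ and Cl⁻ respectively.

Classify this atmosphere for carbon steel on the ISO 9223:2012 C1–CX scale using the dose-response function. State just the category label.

C4

carbon steel: temperature factor f = +0.150·(-18.0) = -2.7000
  SO₂ term: 1.77·45.6^0.52·exp(0.02·79-2.7000) = 4.209
  Cl⁻ term: 0.102·672.3^0.62·exp(0.033·79+0.04·-8.0) = 56.87
  sum: 4.209 + 56.87 → r_corr = 61.08 μm/a
61.1 μm/a falls in (50, 80] for carbon steel → category C4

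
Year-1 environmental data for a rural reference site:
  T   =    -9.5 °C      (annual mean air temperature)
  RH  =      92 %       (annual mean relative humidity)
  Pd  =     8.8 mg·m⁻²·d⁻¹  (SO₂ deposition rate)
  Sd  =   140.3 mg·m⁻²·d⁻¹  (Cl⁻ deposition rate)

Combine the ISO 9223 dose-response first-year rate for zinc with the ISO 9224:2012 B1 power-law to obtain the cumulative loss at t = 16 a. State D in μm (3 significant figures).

D(16) = 13.1 μm

zinc: f(T) = +0.038·(T−10) [T≤10 °C] = -0.7410
  SO₂ term: 0.0129·8.8^0.44·exp(0.046·92-0.7410) = 1.102
  Sd branch = 0.0175·Sd^0.57·e^(0.008·RH+0.085·T) = 0.2728 μm/a
  sum: 1.102 + 0.2728 → r_corr = 1.375 μm/a
ISO 9224: D(t) = r_corr · t^b with b = 0.813 (zinc, B1)
  D(16) = 1.375 × 16^0.813 = 1.375 × 9.527 = 13.1 μm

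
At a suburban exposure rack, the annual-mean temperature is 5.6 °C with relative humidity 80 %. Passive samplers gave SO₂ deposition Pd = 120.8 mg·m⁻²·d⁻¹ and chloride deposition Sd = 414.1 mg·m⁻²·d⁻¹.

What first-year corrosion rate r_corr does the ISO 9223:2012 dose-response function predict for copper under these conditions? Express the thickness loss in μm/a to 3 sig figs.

copper: T≤10 °C ⇒ hinge +0.126·(5.6−10) = -0.5544
  Pd branch = 0.0053·Pd^0.26·e^(0.059·RH+f) = 1.188 μm/a
  Sd branch = 0.01025·Sd^0.27·e^(0.036·RH+0.049·T) = 1.223 μm/a
  r_corr = 1.188 + 1.223 = 2.41 μm/a

r_corr = 2.41 μm/a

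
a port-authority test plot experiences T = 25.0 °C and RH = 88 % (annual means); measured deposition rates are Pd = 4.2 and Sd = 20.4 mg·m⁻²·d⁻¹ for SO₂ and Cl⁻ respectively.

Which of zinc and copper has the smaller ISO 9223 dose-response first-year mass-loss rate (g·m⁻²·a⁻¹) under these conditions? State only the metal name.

zinc

zinc: T>10 °C ⇒ hinge -0.071·(25.0−10) = -1.0650
  Pd branch = 0.0129·Pd^0.44·e^(0.046·RH+f) = 0.479 μm/a
  Cl⁻ term: 0.0175·20.4^0.57·exp(0.008·88+0.085·25.0) = 1.653
  r_corr = 0.479 + 1.653 = 2.132 μm/a
  mass loss = 2.132 μm/a × 7.14 g/cm³ = 15.22 g·m⁻²·a⁻¹
copper: f(T) = -0.080·(T−10) [T>10 °C] = -1.2000
  Pd branch = 0.0053·Pd^0.26·e^(0.059·RH+f) = 0.4169 μm/a
  Sd branch = 0.01025·Sd^0.27·e^(0.036·RH+0.049·T) = 1.871 μm/a
  r_corr = 0.4169 + 1.871 = 2.288 μm/a
  mass loss = 2.288 μm/a × 8.96 g/cm³ = 20.5 g·m⁻²·a⁻¹
Ordering by g·m⁻²·a⁻¹: copper (20.5) > zinc (15.2)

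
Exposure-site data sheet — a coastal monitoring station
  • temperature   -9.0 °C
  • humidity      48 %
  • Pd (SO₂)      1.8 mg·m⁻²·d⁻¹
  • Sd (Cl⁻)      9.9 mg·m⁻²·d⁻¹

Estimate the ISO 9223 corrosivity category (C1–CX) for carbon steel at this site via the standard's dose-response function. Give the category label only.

carbon steel: f(T) = +0.150·(T−10) [T≤10 °C] = -2.8500
  Pd branch = 1.77·Pd^0.52·e^(0.02·RH+f) = 0.363 μm/a
  Cl⁻ term: 0.102·9.9^0.62·exp(0.033·48+0.04·-9.0) = 1.437
  sum: 0.363 + 1.437 → r_corr = 1.8 μm/a
ISO 9223 Table 2 (carbon steel): 1.3 < 1.8 ≤ 25 μm/a ⇒ C2

C2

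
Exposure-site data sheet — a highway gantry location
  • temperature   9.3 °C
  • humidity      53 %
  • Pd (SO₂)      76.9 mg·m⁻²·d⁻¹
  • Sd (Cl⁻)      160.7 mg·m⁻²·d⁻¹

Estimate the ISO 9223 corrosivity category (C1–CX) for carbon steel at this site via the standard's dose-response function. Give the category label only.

carbon steel: temperature factor f = +0.150·(-0.7) = -0.1050
  SO₂ term: 1.77·76.9^0.52·exp(0.02·53-0.1050) = 44
  Cl⁻ term: 0.102·160.7^0.62·exp(0.033·53+0.04·9.3) = 19.84
  sum: 44 + 19.84 → r_corr = 63.83 μm/a
ISO 9223 Table 2 (carbon steel): 50 < 63.8 ≤ 80 μm/a ⇒ C4

C4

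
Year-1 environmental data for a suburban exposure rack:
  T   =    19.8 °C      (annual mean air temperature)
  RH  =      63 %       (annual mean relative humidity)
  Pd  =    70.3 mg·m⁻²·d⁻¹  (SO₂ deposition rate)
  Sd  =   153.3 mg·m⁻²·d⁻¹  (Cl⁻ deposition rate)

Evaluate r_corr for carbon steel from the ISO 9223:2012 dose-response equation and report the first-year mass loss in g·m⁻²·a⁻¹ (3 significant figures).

r_corr = 584 g·m⁻²·a⁻¹

carbon steel: f(T) = -0.054·(T−10) [T>10 °C] = -0.5292
  Pd branch = 1.77·Pd^0.52·e^(0.02·RH+f) = 33.56 μm/a
  Sd branch = 0.102·Sd^0.62·e^(0.033·RH+0.04·T) = 40.78 μm/a
  r_corr = 33.56 + 40.78 = 74.34 μm/a
Convert to mass loss: 74.34 μm/a × 7.85 g/cm³ = 583.6 g·m⁻²·a⁻¹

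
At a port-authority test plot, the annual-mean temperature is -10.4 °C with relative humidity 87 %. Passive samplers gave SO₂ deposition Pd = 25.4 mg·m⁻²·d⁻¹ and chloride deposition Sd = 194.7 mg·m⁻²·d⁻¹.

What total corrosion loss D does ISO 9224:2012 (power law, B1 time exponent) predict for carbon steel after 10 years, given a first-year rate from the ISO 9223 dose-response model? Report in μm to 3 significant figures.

D(10) = 113 μm

carbon steel: f(T) = +0.150·(T−10) [T≤10 °C] = -3.0600
  Pd branch = 1.77·Pd^0.52·e^(0.02·RH+f) = 2.542 μm/a
  Sd branch = 0.102·Sd^0.62·e^(0.033·RH+0.04·T) = 31.2 μm/a
  sum: 2.542 + 31.2 → r_corr = 33.75 μm/a
ISO 9224: D(t) = r_corr · t^b with b = 0.523 (carbon steel, B1)
  D(10) = 33.75 × 10^0.523 = 33.75 × 3.334 = 112.5 μm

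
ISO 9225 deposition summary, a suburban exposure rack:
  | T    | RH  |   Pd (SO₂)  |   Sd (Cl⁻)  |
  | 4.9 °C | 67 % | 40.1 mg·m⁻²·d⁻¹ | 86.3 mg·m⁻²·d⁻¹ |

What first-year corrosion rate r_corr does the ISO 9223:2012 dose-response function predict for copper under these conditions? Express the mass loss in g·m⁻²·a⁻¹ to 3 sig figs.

copper: T≤10 °C ⇒ hinge +0.126·(4.9−10) = -0.6426
  Pd branch = 0.0053·Pd^0.26·e^(0.059·RH+f) = 0.3791 μm/a
  Sd branch = 0.01025·Sd^0.27·e^(0.036·RH+0.049·T) = 0.4844 μm/a
  r_corr = 0.3791 + 0.4844 = 0.8636 μm/a
Convert to mass loss: 0.8636 μm/a × 8.96 g/cm³ = 7.738 g·m⁻²·a⁻¹

r_corr = 7.74 g·m⁻²·a⁻¹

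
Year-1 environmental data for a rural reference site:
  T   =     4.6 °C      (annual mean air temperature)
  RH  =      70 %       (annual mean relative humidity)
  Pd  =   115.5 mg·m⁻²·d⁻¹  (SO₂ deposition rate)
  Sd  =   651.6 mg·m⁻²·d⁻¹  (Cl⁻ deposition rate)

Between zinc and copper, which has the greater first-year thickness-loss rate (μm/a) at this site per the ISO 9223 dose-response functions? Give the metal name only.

zinc

zinc: f(T) = +0.038·(T−10) [T≤10 °C] = -0.2052
  SO₂ term: 0.0129·115.5^0.44·exp(0.046·70-0.2052) = 2.125
  Cl⁻ term: 0.0175·651.6^0.57·exp(0.008·70+0.085·4.6) = 1.82
  sum: 2.125 + 1.82 → r_corr = 3.945 μm/a
copper: T≤10 °C ⇒ hinge +0.126·(4.6−10) = -0.6804
  SO₂ term: 0.0053·115.5^0.26·exp(0.059·70-0.6804) = 0.5737
  Cl⁻ term: 0.01025·651.6^0.27·exp(0.036·70+0.049·4.6) = 0.9179
  sum: 0.5737 + 0.9179 → r_corr = 1.492 μm/a
Ordering by μm/a: zinc (3.95) > copper (1.49)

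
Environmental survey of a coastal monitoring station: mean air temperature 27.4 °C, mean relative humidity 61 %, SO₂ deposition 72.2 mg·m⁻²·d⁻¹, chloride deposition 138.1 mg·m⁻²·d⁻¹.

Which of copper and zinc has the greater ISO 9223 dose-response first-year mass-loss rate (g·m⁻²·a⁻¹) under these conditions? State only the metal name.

zinc

copper: temperature factor f = -0.080·(17.4) = -1.3920
  SO₂ term: 0.0053·72.2^0.26·exp(0.059·61-1.3920) = 0.1465
  Cl⁻ term: 0.01025·138.1^0.27·exp(0.036·61+0.049·27.4) = 1.335
  r_corr = 0.1465 + 1.335 = 1.481 μm/a
  mass loss = 1.481 μm/a × 8.96 g/cm³ = 13.27 g·m⁻²·a⁻¹
zinc: T>10 °C ⇒ hinge -0.071·(27.4−10) = -1.2354
  SO₂ term: 0.0129·72.2^0.44·exp(0.046·61-1.2354) = 0.4078
  Sd branch = 0.0175·Sd^0.57·e^(0.008·RH+0.085·T) = 4.857 μm/a
  r_corr = 0.4078 + 4.857 = 5.265 μm/a
  mass loss = 5.265 μm/a × 7.14 g/cm³ = 37.59 g·m⁻²·a⁻¹
Ordering by g·m⁻²·a⁻¹: zinc (37.6) > copper (13.3)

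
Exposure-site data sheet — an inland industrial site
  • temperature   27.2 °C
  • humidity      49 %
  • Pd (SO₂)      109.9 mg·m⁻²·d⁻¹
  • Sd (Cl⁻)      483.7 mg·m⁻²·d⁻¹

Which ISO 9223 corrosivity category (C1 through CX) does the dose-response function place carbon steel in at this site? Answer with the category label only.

carbon steel: T>10 °C ⇒ hinge -0.054·(27.2−10) = -0.9288
  sulphur-dioxide contribution → 21.45 μm/a
  chloride contribution → 70.44 μm/a
  total first-year rate 91.89 μm/a
ISO 9223 Table 2 (carbon steel): 80 < 91.9 ≤ 200 μm/a ⇒ C5

C5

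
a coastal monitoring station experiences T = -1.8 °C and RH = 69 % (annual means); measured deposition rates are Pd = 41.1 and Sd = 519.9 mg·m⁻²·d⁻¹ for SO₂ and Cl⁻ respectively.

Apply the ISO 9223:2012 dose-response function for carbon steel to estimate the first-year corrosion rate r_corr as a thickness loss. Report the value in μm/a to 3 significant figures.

carbon steel: f(T) = +0.150·(T−10) [T≤10 °C] = -1.7700
  sulphur-dioxide contribution → 8.276 μm/a
  chloride contribution → 44.68 μm/a
  total first-year rate 52.95 μm/a

r_corr = 53.0 μm/a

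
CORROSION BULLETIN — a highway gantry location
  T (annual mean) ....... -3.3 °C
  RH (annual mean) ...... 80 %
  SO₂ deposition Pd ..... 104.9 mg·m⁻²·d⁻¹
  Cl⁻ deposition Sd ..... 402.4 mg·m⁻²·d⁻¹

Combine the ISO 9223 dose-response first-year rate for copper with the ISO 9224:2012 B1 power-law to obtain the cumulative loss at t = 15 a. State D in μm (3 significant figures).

D(15) = 7.05 μm

copper: T≤10 °C ⇒ hinge +0.126·(-3.3−10) = -1.6758
  sulphur-dioxide contribution → 0.373 μm/a
  chloride contribution → 0.7844 μm/a
  ⇒ r_corr(copper) = 1.157 μm/a
Power-law: D(15) = r_corr · 15^0.667
  D(15) = 1.157 × 15^0.667 = 1.157 × 6.088 = 7.046 μm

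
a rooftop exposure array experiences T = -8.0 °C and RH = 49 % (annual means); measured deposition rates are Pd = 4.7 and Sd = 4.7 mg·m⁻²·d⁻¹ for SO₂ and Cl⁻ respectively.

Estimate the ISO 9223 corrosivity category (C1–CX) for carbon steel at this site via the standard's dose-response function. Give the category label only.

C2

carbon steel: T≤10 °C ⇒ hinge +0.150·(-8.0−10) = -2.7000
  Pd branch = 1.77·Pd^0.52·e^(0.02·RH+f) = 0.7087 μm/a
  Cl⁻ term: 0.102·4.7^0.62·exp(0.033·49+0.04·-8.0) = 0.974
  sum: 0.7087 + 0.974 → r_corr = 1.683 μm/a
ISO 9223 Table 2 (carbon steel): 1.3 < 1.68 ≤ 25 μm/a ⇒ C2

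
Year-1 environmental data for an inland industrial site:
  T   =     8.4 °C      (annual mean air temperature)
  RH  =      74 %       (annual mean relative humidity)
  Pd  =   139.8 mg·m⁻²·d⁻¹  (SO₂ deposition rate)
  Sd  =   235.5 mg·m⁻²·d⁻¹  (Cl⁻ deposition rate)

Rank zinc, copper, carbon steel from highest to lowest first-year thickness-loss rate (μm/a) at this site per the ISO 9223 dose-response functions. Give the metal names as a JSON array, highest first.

["carbon steel", "zinc", "copper"]

zinc: f(T) = +0.038·(T−10) [T≤10 °C] = -0.0608
  SO₂ term: 0.0129·139.8^0.44·exp(0.046·74-0.0608) = 3.21
  Cl⁻ term: 0.0175·235.5^0.57·exp(0.008·74+0.085·8.4) = 1.453
  sum: 3.21 + 1.453 → r_corr = 4.663 μm/a
copper: T≤10 °C ⇒ hinge +0.126·(8.4−10) = -0.2016
  Pd branch = 0.0053·Pd^0.26·e^(0.059·RH+f) = 1.232 μm/a
  Sd branch = 0.01025·Sd^0.27·e^(0.036·RH+0.049·T) = 0.9702 μm/a
  r_corr = 1.232 + 0.9702 = 2.202 μm/a
carbon steel: T≤10 °C ⇒ hinge +0.150·(8.4−10) = -0.2400
  Pd branch = 1.77·Pd^0.52·e^(0.02·RH+f) = 79.83 μm/a
  Sd branch = 0.102·Sd^0.62·e^(0.033·RH+0.04·T) = 48.5 μm/a
  sum: 79.83 + 48.5 → r_corr = 128.3 μm/a
Ordering by μm/a: carbon steel (128) > zinc (4.66) > copper (2.2)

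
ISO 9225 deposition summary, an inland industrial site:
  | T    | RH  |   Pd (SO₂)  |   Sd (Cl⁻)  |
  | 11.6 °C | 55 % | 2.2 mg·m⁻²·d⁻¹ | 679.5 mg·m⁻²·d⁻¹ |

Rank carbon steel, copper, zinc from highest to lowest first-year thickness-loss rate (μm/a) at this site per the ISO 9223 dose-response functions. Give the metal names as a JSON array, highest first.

["carbon steel", "zinc", "copper"]

carbon steel: temperature factor f = -0.054·(1.6) = -0.0864
  sulphur-dioxide contribution → 7.349 μm/a
  chloride contribution → 56.8 μm/a
  ⇒ r_corr(carbon steel) = 64.14 μm/a
copper: f(T) = -0.080·(T−10) [T>10 °C] = -0.1280
  sulphur-dioxide contribution → 0.1469 μm/a
  chloride contribution → 0.7624 μm/a
  ⇒ r_corr(copper) = 0.9093 μm/a
zinc: f(T) = -0.071·(T−10) [T>10 °C] = -0.1136
  sulphur-dioxide contribution → 0.2045 μm/a
  chloride contribution → 2.997 μm/a
  ⇒ r_corr(zinc) = 3.202 μm/a
Ordering by μm/a: carbon steel (64.1) > zinc (3.2) > copper (0.909)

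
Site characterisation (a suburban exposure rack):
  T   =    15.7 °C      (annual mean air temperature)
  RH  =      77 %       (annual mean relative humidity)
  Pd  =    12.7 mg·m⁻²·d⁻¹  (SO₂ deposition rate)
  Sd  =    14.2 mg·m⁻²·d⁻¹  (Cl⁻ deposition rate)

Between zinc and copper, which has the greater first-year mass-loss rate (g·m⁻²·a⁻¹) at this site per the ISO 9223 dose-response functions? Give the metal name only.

copper

zinc: f(T) = -0.071·(T−10) [T>10 °C] = -0.4047
  Pd branch = 0.0129·Pd^0.44·e^(0.046·RH+f) = 0.9094 μm/a
  Sd branch = 0.0175·Sd^0.57·e^(0.008·RH+0.085·T) = 0.5584 μm/a
  r_corr = 0.9094 + 0.5584 = 1.468 μm/a
  mass loss = 1.468 μm/a × 7.14 g/cm³ = 10.48 g·m⁻²·a⁻¹
copper: f(T) = -0.080·(T−10) [T>10 °C] = -0.4560
  Pd branch = 0.0053·Pd^0.26·e^(0.059·RH+f) = 0.6113 μm/a
  Cl⁻ term: 0.01025·14.2^0.27·exp(0.036·77+0.049·15.7) = 0.7241
  r_corr = 0.6113 + 0.7241 = 1.335 μm/a
  mass loss = 1.335 μm/a × 8.96 g/cm³ = 11.96 g·m⁻²·a⁻¹
Ordering by g·m⁻²·a⁻¹: copper (12) > zinc (10.5)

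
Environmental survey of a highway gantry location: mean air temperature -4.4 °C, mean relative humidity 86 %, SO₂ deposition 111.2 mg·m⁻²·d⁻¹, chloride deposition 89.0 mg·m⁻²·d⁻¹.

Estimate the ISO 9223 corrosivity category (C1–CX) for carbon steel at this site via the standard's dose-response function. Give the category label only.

C3

carbon steel: f(T) = +0.150·(T−10) [T≤10 °C] = -2.1600
  Pd branch = 1.77·Pd^0.52·e^(0.02·RH+f) = 13.21 μm/a
  Sd branch = 0.102·Sd^0.62·e^(0.033·RH+0.04·T) = 23.62 μm/a
  r_corr = 13.21 + 23.62 = 36.83 μm/a
ISO 9223 Table 2 (carbon steel): 25 < 36.8 ≤ 50 μm/a ⇒ C3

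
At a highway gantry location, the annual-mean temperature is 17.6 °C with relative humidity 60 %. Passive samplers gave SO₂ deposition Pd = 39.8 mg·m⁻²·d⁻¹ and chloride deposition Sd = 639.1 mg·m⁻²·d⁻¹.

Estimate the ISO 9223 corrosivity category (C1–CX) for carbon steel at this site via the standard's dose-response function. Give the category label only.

carbon steel: T>10 °C ⇒ hinge -0.054·(17.6−10) = -0.4104
  SO₂ term: 1.77·39.8^0.52·exp(0.02·60-0.4104) = 26.47
  Sd branch = 0.102·Sd^0.62·e^(0.033·RH+0.04·T) = 81.98 μm/a
  r_corr = 26.47 + 81.98 = 108.5 μm/a
ISO 9223 Table 2 (carbon steel): 80 < 108 ≤ 200 μm/a ⇒ C5

C5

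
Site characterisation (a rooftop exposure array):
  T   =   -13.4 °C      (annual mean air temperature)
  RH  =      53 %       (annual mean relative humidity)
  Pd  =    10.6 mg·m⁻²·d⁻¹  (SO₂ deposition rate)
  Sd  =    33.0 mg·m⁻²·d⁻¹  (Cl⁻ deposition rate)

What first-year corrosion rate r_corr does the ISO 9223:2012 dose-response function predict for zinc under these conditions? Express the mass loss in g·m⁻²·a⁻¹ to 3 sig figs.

r_corr = 1.67 g·m⁻²·a⁻¹

zinc: temperature factor f = +0.038·(-23.4) = -0.8892
  sulphur-dioxide contribution → 0.1715 μm/a
  chloride contribution → 0.06282 μm/a
  total first-year rate 0.2344 μm/a
Convert to mass loss: 0.2344 μm/a × 7.14 g/cm³ = 1.673 g·m⁻²·a⁻¹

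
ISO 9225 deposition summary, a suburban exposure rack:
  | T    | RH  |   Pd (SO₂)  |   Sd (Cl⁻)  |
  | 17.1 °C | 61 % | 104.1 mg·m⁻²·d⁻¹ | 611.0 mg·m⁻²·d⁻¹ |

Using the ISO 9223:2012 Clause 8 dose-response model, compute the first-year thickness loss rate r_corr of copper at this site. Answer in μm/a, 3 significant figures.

r_corr = 1.57 μm/a

copper: temperature factor f = -0.080·(7.1) = -0.5680
  Pd branch = 0.0053·Pd^0.26·e^(0.059·RH+f) = 0.3674 μm/a
  Sd branch = 0.01025·Sd^0.27·e^(0.036·RH+0.049·T) = 1.204 μm/a
  r_corr = 0.3674 + 1.204 = 1.571 μm/a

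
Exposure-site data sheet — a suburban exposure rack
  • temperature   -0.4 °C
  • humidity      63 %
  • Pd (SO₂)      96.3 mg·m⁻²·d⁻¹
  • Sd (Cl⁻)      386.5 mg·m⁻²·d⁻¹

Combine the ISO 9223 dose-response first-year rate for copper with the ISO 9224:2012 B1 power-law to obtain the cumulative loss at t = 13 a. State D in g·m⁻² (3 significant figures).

copper: f(T) = +0.126·(T−10) [T≤10 °C] = -1.3104
  SO₂ term: 0.0053·96.3^0.26·exp(0.059·63-1.3104) = 0.1928
  Sd branch = 0.01025·Sd^0.27·e^(0.036·RH+0.049·T) = 0.485 μm/a
  sum: 0.1928 + 0.485 → r_corr = 0.6778 μm/a
Long-term exponent b (ISO 9224 Table 2, B1) = 0.667
  D(13) = 0.6778 × 13^0.667 = 0.6778 × 5.534 = 3.751 μm
  Mass loss = 3.751 μm × 8.96 g/cm³ = 33.61 g·m⁻²

D(13) = 33.6 g·m⁻²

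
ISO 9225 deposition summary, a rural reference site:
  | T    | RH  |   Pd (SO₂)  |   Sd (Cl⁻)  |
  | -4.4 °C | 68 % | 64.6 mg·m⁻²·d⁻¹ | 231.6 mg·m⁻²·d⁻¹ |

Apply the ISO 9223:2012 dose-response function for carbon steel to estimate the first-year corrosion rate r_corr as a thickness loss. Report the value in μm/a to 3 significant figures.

r_corr = 30.5 μm/a

carbon steel: temperature factor f = +0.150·(-14.4) = -2.1600
  Pd branch = 1.77·Pd^0.52·e^(0.02·RH+f) = 6.948 μm/a
  Sd branch = 0.102·Sd^0.62·e^(0.033·RH+0.04·T) = 23.6 μm/a
  sum: 6.948 + 23.6 → r_corr = 30.55 μm/a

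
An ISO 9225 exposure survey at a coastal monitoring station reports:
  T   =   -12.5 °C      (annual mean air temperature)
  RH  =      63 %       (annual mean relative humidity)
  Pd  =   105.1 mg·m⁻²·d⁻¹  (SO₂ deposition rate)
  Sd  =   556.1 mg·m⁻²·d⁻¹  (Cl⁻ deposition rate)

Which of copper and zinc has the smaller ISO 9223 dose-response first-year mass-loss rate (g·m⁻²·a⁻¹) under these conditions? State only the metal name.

copper

copper: f(T) = +0.126·(T−10) [T≤10 °C] = -2.8350
  sulphur-dioxide contribution → 0.04295 μm/a
  chloride contribution → 0.2957 μm/a
  total first-year rate 0.3387 μm/a
  mass loss = 0.3387 μm/a × 8.96 g/cm³ = 3.035 g·m⁻²·a⁻¹
zinc: temperature factor f = +0.038·(-22.5) = -0.8550
  sulphur-dioxide contribution → 0.7715 μm/a
  chloride contribution → 0.3675 μm/a
  ⇒ r_corr(zinc) = 1.139 μm/a
  mass loss = 1.139 μm/a × 7.14 g/cm³ = 8.133 g·m⁻²·a⁻¹
Ordering by g·m⁻²·a⁻¹: zinc (8.13) > copper (3.03)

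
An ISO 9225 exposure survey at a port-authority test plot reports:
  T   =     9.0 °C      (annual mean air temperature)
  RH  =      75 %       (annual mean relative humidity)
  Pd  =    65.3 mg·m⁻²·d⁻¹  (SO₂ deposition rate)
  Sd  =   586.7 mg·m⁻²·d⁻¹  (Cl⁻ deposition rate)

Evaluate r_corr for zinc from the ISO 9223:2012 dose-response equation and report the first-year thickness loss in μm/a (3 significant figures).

zinc: f(T) = +0.038·(T−10) [T≤10 °C] = -0.0380
  Pd branch = 0.0129·Pd^0.44·e^(0.046·RH+f) = 2.46 μm/a
  Sd branch = 0.0175·Sd^0.57·e^(0.008·RH+0.085·T) = 2.593 μm/a
  sum: 2.46 + 2.593 → r_corr = 5.053 μm/a

r_corr = 5.05 μm/a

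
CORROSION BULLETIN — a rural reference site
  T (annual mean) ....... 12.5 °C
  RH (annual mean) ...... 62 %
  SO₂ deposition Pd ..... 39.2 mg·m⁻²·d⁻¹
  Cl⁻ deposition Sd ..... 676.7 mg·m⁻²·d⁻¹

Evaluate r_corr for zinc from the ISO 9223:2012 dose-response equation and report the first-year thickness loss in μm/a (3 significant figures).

zinc: T>10 °C ⇒ hinge -0.071·(12.5−10) = -0.1775
  Pd branch = 0.0129·Pd^0.44·e^(0.046·RH+f) = 0.9401 μm/a
  Cl⁻ term: 0.0175·676.7^0.57·exp(0.008·62+0.085·12.5) = 3.414
  sum: 0.9401 + 3.414 → r_corr = 4.354 μm/a

r_corr = 4.35 μm/a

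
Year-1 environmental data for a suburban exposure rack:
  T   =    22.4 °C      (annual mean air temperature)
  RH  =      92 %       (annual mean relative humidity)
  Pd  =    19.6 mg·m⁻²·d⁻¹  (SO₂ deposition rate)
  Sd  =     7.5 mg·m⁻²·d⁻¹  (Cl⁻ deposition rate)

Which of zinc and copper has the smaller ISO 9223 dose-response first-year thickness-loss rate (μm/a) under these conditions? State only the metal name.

zinc

zinc: T>10 °C ⇒ hinge -0.071·(22.4−10) = -0.8804
  Pd branch = 0.0129·Pd^0.44·e^(0.046·RH+f) = 1.364 μm/a
  Cl⁻ term: 0.0175·7.5^0.57·exp(0.008·92+0.085·22.4) = 0.7733
  r_corr = 1.364 + 0.7733 = 2.137 μm/a
copper: T>10 °C ⇒ hinge -0.080·(22.4−10) = -0.9920
  Pd branch = 0.0053·Pd^0.26·e^(0.059·RH+f) = 0.97 μm/a
  Sd branch = 0.01025·Sd^0.27·e^(0.036·RH+0.049·T) = 1.452 μm/a
  r_corr = 0.97 + 1.452 = 2.422 μm/a
Ordering by μm/a: copper (2.42) > zinc (2.14)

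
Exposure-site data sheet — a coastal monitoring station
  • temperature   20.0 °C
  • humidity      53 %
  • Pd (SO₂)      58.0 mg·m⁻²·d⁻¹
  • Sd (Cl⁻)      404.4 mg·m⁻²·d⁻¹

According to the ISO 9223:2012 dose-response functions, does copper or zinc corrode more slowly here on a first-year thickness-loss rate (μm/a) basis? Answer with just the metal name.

copper

copper: T>10 °C ⇒ hinge -0.080·(20.0−10) = -0.8000
  sulphur-dioxide contribution → 0.1561 μm/a
  chloride contribution → 0.9307 μm/a
  ⇒ r_corr(copper) = 1.087 μm/a
zinc: T>10 °C ⇒ hinge -0.071·(20.0−10) = -0.7100
  sulphur-dioxide contribution → 0.4335 μm/a
  chloride contribution → 4.481 μm/a
  ⇒ r_corr(zinc) = 4.914 μm/a
Ordering by μm/a: zinc (4.91) > copper (1.09)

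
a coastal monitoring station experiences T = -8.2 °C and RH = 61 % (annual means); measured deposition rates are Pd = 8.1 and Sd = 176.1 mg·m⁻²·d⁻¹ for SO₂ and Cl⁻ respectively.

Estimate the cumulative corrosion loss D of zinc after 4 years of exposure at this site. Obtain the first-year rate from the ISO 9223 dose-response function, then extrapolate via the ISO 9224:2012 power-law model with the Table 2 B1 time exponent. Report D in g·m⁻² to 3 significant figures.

D(4) = 11.9 g·m⁻²

zinc: T≤10 °C ⇒ hinge +0.038·(-8.2−10) = -0.6916
  Pd branch = 0.0129·Pd^0.44·e^(0.046·RH+f) = 0.2683 μm/a
  Cl⁻ term: 0.0175·176.1^0.57·exp(0.008·61+0.085·-8.2) = 0.2706
  r_corr = 0.2683 + 0.2706 = 0.5389 μm/a
ISO 9224: D(t) = r_corr · t^b with b = 0.813 (zinc, B1)
  D(4) = 0.5389 × 4^0.813 = 0.5389 × 3.087 = 1.663 μm
  Mass loss = 1.663 μm × 7.14 g/cm³ = 11.88 g·m⁻²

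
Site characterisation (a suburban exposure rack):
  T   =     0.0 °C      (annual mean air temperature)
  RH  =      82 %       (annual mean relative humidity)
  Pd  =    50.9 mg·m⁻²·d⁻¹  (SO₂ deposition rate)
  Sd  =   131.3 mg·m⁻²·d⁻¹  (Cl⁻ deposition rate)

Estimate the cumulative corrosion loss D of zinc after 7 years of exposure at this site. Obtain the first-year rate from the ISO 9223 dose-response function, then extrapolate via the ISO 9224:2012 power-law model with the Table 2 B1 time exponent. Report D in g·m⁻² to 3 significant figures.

D(7) = 93.9 g·m⁻²

zinc: temperature factor f = +0.038·(-10.0) = -0.3800
  Pd branch = 0.0129·Pd^0.44·e^(0.046·RH+f) = 2.161 μm/a
  Cl⁻ term: 0.0175·131.3^0.57·exp(0.008·82+0.085·0.0) = 0.5437
  r_corr = 2.161 + 0.5437 = 2.705 μm/a
Long-term exponent b (ISO 9224 Table 2, B1) = 0.813
  D(7) = 2.705 × 7^0.813 = 2.705 × 4.865 = 13.16 μm
  Mass loss = 13.16 μm × 7.14 g/cm³ = 93.95 g·m⁻²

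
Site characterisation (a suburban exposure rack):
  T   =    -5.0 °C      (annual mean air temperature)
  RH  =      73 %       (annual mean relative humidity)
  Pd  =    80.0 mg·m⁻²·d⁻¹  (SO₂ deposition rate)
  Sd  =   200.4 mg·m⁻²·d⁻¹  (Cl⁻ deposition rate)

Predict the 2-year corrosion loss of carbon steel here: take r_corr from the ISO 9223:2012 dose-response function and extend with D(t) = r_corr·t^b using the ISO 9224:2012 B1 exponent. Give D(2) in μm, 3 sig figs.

carbon steel: temperature factor f = +0.150·(-15.0) = -2.2500
  sulphur-dioxide contribution → 7.843 μm/a
  chloride contribution → 24.84 μm/a
  total first-year rate 32.68 μm/a
Long-term exponent b (ISO 9224 Table 2, B1) = 0.523
  D(2) = 32.68 × 2^0.523 = 32.68 × 1.437 = 46.96 μm

D(2) = 47.0 μm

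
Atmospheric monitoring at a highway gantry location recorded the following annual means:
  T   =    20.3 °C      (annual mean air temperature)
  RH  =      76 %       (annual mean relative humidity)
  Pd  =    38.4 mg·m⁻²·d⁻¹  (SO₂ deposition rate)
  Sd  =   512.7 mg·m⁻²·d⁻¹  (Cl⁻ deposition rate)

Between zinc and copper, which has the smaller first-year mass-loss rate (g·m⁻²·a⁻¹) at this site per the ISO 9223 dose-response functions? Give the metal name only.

zinc: T>10 °C ⇒ hinge -0.071·(20.3−10) = -0.7313
  Pd branch = 0.0129·Pd^0.44·e^(0.046·RH+f) = 1.02 μm/a
  Sd branch = 0.0175·Sd^0.57·e^(0.008·RH+0.085·T) = 6.325 μm/a
  sum: 1.02 + 6.325 → r_corr = 7.345 μm/a
  mass loss = 7.345 μm/a × 7.14 g/cm³ = 52.44 g·m⁻²·a⁻¹
copper: T>10 °C ⇒ hinge -0.080·(20.3−10) = -0.8240
  SO₂ term: 0.0053·38.4^0.26·exp(0.059·76-0.8240) = 0.5318
  Sd branch = 0.01025·Sd^0.27·e^(0.036·RH+0.049·T) = 2.305 μm/a
  r_corr = 0.5318 + 2.305 = 2.836 μm/a
  mass loss = 2.836 μm/a × 8.96 g/cm³ = 25.41 g·m⁻²·a⁻¹
Ordering by g·m⁻²·a⁻¹: zinc (52.4) > copper (25.4)

copper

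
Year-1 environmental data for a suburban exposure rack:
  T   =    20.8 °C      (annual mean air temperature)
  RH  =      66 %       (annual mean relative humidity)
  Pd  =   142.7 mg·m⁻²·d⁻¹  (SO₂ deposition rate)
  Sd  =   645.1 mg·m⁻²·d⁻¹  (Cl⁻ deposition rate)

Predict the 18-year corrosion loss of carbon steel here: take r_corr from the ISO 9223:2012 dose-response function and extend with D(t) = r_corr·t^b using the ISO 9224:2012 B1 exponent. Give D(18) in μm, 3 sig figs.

D(18) = 739 μm

carbon steel: T>10 °C ⇒ hinge -0.054·(20.8−10) = -0.5832
  SO₂ term: 1.77·142.7^0.52·exp(0.02·66-0.5832) = 48.78
  Cl⁻ term: 0.102·645.1^0.62·exp(0.033·66+0.04·20.8) = 114.2
  sum: 48.78 + 114.2 → r_corr = 163 μm/a
Power-law: D(18) = r_corr · 18^0.523
  D(18) = 163 × 18^0.523 = 163 × 4.534 = 739.2 μm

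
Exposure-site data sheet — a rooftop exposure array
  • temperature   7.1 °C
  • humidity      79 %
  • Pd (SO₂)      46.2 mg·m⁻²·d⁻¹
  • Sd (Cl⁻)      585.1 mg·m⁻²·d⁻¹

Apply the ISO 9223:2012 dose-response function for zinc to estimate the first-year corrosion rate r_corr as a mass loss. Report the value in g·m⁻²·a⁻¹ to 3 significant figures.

r_corr = 33.1 g·m⁻²·a⁻¹

zinc: temperature factor f = +0.038·(-2.9) = -0.1102
  SO₂ term: 0.0129·46.2^0.44·exp(0.046·79-0.1102) = 2.363
  Sd branch = 0.0175·Sd^0.57·e^(0.008·RH+0.085·T) = 2.275 μm/a
  sum: 2.363 + 2.275 → r_corr = 4.637 μm/a
Convert to mass loss: 4.637 μm/a × 7.14 g/cm³ = 33.11 g·m⁻²·a⁻¹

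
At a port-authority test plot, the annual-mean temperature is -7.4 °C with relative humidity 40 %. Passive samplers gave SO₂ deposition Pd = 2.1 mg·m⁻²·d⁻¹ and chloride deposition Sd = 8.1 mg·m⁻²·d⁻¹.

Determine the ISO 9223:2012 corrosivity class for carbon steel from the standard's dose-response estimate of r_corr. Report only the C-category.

C2

carbon steel: f(T) = +0.150·(T−10) [T≤10 °C] = -2.6100
  sulphur-dioxide contribution → 0.426 μm/a
  chloride contribution → 1.039 μm/a
  total first-year rate 1.465 μm/a
Category bounds: 1.3…25 μm/a bracket r_corr ⇒ C2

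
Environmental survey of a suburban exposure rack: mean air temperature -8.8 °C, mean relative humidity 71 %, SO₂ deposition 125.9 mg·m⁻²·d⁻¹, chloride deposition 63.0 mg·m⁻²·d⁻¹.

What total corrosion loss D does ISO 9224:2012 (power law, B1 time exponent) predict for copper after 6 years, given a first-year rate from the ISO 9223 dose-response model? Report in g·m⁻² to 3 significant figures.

copper: T≤10 °C ⇒ hinge +0.126·(-8.8−10) = -2.3688
  SO₂ term: 0.0053·125.9^0.26·exp(0.059·71-2.3688) = 0.115
  Sd branch = 0.01025·Sd^0.27·e^(0.036·RH+0.049·T) = 0.2626 μm/a
  sum: 0.115 + 0.2626 → r_corr = 0.3776 μm/a
Power-law: D(6) = r_corr · 6^0.667
  D(6) = 0.3776 × 6^0.667 = 0.3776 × 3.304 = 1.248 μm
  Mass loss = 1.248 μm × 8.96 g/cm³ = 11.18 g·m⁻²

D(6) = 11.2 g·m⁻²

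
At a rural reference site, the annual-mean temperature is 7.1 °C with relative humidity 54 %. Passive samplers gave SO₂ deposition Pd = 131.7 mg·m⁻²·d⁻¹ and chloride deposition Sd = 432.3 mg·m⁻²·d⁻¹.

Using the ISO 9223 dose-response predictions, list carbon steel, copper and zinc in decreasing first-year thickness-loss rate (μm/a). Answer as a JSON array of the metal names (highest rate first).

["carbon steel", "zinc", "copper"]

carbon steel: temperature factor f = +0.150·(-2.9) = -0.4350
  Pd branch = 1.77·Pd^0.52·e^(0.02·RH+f) = 42.69 μm/a
  Cl⁻ term: 0.102·432.3^0.62·exp(0.033·54+0.04·7.1) = 34.68
  r_corr = 42.69 + 34.68 = 77.36 μm/a
copper: temperature factor f = +0.126·(-2.9) = -0.3654
  SO₂ term: 0.0053·131.7^0.26·exp(0.059·54-0.3654) = 0.3165
  Sd branch = 0.01025·Sd^0.27·e^(0.036·RH+0.049·T) = 0.5221 μm/a
  sum: 0.3165 + 0.5221 → r_corr = 0.8386 μm/a
zinc: T≤10 °C ⇒ hinge +0.038·(7.1−10) = -0.1102
  Pd branch = 0.0129·Pd^0.44·e^(0.046·RH+f) = 1.186 μm/a
  Cl⁻ term: 0.0175·432.3^0.57·exp(0.008·54+0.085·7.1) = 1.567
  sum: 1.186 + 1.567 → r_corr = 2.753 μm/a
Ordering by μm/a: carbon steel (77.4) > zinc (2.75) > copper (0.839)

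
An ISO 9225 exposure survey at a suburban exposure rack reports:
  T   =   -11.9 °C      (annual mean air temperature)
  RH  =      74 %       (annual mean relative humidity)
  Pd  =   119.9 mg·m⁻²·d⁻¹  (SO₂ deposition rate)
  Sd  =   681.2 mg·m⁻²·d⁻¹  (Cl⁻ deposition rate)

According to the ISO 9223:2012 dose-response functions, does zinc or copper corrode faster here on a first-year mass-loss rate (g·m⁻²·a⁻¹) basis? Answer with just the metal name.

zinc: T≤10 °C ⇒ hinge +0.038·(-11.9−10) = -0.8322
  SO₂ term: 0.0129·119.9^0.44·exp(0.046·74-0.8322) = 1.387
  Sd branch = 0.0175·Sd^0.57·e^(0.008·RH+0.085·T) = 0.474 μm/a
  sum: 1.387 + 0.474 → r_corr = 1.861 μm/a
  mass loss = 1.861 μm/a × 7.14 g/cm³ = 13.29 g·m⁻²·a⁻¹
copper: T≤10 °C ⇒ hinge +0.126·(-11.9−10) = -2.7594
  Pd branch = 0.0053·Pd^0.26·e^(0.059·RH+f) = 0.09173 μm/a
  Cl⁻ term: 0.01025·681.2^0.27·exp(0.036·74+0.049·-11.9) = 0.478
  sum: 0.09173 + 0.478 → r_corr = 0.5697 μm/a
  mass loss = 0.5697 μm/a × 8.96 g/cm³ = 5.105 g·m⁻²·a⁻¹
Ordering by g·m⁻²·a⁻¹: zinc (13.3) > copper (5.1)

zinc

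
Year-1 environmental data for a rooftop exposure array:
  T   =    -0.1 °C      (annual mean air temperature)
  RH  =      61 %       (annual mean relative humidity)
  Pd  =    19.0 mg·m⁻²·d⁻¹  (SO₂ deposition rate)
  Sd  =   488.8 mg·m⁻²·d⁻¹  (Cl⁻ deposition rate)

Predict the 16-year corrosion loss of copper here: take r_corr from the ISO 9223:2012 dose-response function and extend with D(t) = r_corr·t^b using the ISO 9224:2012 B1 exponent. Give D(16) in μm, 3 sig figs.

copper: f(T) = +0.126·(T−10) [T≤10 °C] = -1.2726
  SO₂ term: 0.0053·19.0^0.26·exp(0.059·61-1.2726) = 0.1167
  Cl⁻ term: 0.01025·488.8^0.27·exp(0.036·61+0.049·-0.1) = 0.4879
  sum: 0.1167 + 0.4879 → r_corr = 0.6047 μm/a
Power-law: D(16) = r_corr · 16^0.667
  D(16) = 0.6047 × 16^0.667 = 0.6047 × 6.355 = 3.843 μm

D(16) = 3.84 μm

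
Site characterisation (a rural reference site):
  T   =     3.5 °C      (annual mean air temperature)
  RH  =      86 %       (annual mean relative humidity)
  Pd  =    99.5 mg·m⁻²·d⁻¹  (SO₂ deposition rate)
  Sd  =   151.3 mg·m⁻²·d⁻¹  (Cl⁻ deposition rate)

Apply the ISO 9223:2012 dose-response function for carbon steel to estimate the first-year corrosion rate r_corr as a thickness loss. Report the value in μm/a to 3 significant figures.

r_corr = 85.8 μm/a

carbon steel: temperature factor f = +0.150·(-6.5) = -0.9750
  SO₂ term: 1.77·99.5^0.52·exp(0.02·86-0.9750) = 40.77
  Cl⁻ term: 0.102·151.3^0.62·exp(0.033·86+0.04·3.5) = 45.02
  r_corr = 40.77 + 45.02 = 85.8 μm/a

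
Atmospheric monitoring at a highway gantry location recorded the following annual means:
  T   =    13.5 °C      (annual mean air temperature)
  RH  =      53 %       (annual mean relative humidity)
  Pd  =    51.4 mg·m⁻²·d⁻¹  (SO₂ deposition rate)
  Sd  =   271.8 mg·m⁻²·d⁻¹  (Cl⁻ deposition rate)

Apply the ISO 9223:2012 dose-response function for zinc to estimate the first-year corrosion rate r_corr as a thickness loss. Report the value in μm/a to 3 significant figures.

zinc: temperature factor f = -0.071·(3.5) = -0.2485
  sulphur-dioxide contribution → 0.6521 μm/a
  chloride contribution → 2.056 μm/a
  total first-year rate 2.708 μm/a

r_corr = 2.71 μm/a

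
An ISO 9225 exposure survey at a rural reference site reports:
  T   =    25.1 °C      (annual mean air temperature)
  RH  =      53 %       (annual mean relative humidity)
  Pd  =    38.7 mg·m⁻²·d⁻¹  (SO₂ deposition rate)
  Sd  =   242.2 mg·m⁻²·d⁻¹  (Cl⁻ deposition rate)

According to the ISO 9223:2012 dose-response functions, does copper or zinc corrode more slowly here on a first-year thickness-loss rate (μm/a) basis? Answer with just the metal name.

copper: temperature factor f = -0.080·(15.1) = -1.2080
  SO₂ term: 0.0053·38.7^0.26·exp(0.059·53-1.2080) = 0.09343
  Cl⁻ term: 0.01025·242.2^0.27·exp(0.036·53+0.049·25.1) = 1.04
  sum: 0.09343 + 1.04 → r_corr = 1.134 μm/a
zinc: T>10 °C ⇒ hinge -0.071·(25.1−10) = -1.0721
  SO₂ term: 0.0129·38.7^0.44·exp(0.046·53-1.0721) = 0.2526
  Sd branch = 0.0175·Sd^0.57·e^(0.008·RH+0.085·T) = 5.161 μm/a
  sum: 0.2526 + 5.161 → r_corr = 5.413 μm/a
Ordering by μm/a: zinc (5.41) > copper (1.13)

copper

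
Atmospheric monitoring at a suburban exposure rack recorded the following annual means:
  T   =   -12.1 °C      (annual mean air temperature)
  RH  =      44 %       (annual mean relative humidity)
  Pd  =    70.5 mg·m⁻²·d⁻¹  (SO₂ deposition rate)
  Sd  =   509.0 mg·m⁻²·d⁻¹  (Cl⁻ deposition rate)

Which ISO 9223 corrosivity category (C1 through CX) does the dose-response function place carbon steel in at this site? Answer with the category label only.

carbon steel: f(T) = +0.150·(T−10) [T≤10 °C] = -3.3150
  SO₂ term: 1.77·70.5^0.52·exp(0.02·44-3.3150) = 1.418
  Sd branch = 0.102·Sd^0.62·e^(0.033·RH+0.04·T) = 12.8 μm/a
  sum: 1.418 + 12.8 → r_corr = 14.22 μm/a
14.2 μm/a falls in (1.3, 25] for carbon steel → category C2

C2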